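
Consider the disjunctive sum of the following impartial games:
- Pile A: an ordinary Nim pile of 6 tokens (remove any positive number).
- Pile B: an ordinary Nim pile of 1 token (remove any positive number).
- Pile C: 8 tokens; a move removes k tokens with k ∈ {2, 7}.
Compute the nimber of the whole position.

5

Pile A is a plain Nim pile of size 6, so its Grundy value is 6.
Pile B is a plain Nim pile of size 1, so its Grundy value is 1.
Build the Grundy sequence for pile C with g(k) = mex{g(k−s) : s ∈ {2, 7}, s ≤ k}:
k:     0  1  2  3  4  5  6  7  8
g(k):  0  0  1  1  0  0  1  1  2
So g(8) = 2.
The value of a disjunctive sum is the nim-sum of the parts.
Combined value = 6 ⊕ 1 ⊕ 2 = 5.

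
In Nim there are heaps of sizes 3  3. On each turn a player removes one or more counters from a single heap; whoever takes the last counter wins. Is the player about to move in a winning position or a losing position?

Losing position

Nim-sum: 3 ^ 3 = 0.
The nim-sum is 0, so this is a P-position: the player to move is in a losing position under optimal play.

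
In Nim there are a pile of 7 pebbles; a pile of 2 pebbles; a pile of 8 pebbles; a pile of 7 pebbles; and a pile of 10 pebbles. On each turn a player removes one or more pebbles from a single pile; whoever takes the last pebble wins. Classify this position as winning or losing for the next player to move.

Compute the nim-sum pairwise:
7 ^ 2 = 5
5 ^ 8 = 13
13 ^ 7 = 10
10 ^ 10 = 0
The nim-sum is 0, so this is a P-position: the player to move is in a losing position under optimal play.

Losing position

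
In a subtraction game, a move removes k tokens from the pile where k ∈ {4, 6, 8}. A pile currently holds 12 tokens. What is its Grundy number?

Compute g(0), g(1), … for moves {4, 6, 8}:
k:     0  1  2  3  4  5  6  7  8  9 10 11 12
g(k):  0  0  0  0  1  1  1  1  2  2  2  2  0
So g(12) = 0.

0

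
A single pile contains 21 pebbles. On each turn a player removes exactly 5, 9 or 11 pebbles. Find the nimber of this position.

1

Build the Grundy sequence with g(k) = mex{g(k−s) : s ∈ {5, 9, 11}, s ≤ k}:
k:     0  1  2  3  4  5  6  7  8  9 10 11 12 13 14 15 16 17 18 19 20 21
g(k):  0  0  0  0  0  1  1  1  1  1  2  2  2  2  2  3  0  0  0  0  0  1
So g(21) = 1.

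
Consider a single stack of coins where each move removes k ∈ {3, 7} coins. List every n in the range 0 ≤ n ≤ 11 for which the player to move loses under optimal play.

Build the Grundy sequence with g(k) = mex{g(k−s) : s ∈ {3, 7}, s ≤ k}:
k:     0  1  2  3  4  5  6  7  8  9 10 11
g(k):  0  0  0  1  1  1  0  2  2  1  0  0
The P-positions (g = 0) in 0..11 are 0, 1, 2, 6, 10, 11.

0, 1, 2, 6, 10, 11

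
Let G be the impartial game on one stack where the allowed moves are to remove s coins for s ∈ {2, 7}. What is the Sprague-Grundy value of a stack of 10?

Compute g(0), g(1), … for moves {2, 7}:
k:     0  1  2  3  4  5  6  7  8  9 10
g(k):  0  0  1  1  0  0  1  1  2  0  0
So g(10) = 0.

0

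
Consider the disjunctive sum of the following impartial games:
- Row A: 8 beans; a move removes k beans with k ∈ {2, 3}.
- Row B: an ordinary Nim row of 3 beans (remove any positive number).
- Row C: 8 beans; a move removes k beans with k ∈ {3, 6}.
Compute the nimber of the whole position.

0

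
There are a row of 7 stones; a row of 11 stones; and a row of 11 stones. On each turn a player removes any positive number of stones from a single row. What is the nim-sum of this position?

Compute the nim-sum pairwise:
7 ⊕ 11 = 12
12 ⊕ 11 = 7

7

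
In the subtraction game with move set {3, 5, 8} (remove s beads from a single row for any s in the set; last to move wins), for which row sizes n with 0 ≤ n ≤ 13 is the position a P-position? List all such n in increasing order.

0, 1, 2, 11, 12, 13

Build the Grundy sequence with g(k) = mex{g(k−s) : s ∈ {3, 5, 8}, s ≤ k}:
g(0) = mex{} = 0
g(1) = mex{} = 0
g(2) = mex{} = 0
g(3) = mex{0} = 1
g(4) = mex{0} = 1
g(5) = mex{0} = 1
g(6) = mex{0,1} = 2
g(7) = mex{0,1} = 2
g(8) = mex{0,1} = 2
g(9) = mex{0,1,2} = 3
g(10) = mex{0,1,2} = 3
g(11) = mex{1,2} = 0
g(12) = mex{1,2,3} = 0
g(13) = mex{1,2,3} = 0
The P-positions (g = 0) in 0..13 are 0, 1, 2, 11, 12, 13.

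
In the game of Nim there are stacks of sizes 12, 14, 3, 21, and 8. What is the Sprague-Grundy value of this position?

In binary:
  01100  (12)
  01110  (14)
  00011  (3)
  10101  (21)
  01000  (8)
  -----
  11100  (28)

28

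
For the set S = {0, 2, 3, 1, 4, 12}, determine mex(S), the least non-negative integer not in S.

5

The values 0, 1, 2, 3, 4 are all present; 5 is the first non-negative integer missing from the set.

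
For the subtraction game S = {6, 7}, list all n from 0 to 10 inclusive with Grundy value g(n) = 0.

0, 1, 2, 3, 4, 5

Build the Grundy sequence with g(k) = mex{g(k−s) : s ∈ {6, 7}, s ≤ k}:
k:     0  1  2  3  4  5  6  7  8  9 10
g(k):  0  0  0  0  0  0  1  1  1  1  1
The P-positions (g = 0) in 0..10 are 0, 1, 2, 3, 4, 5.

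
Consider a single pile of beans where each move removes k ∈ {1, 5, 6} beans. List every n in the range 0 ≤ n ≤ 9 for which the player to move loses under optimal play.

Compute g(0), g(1), … for moves {1, 5, 6}:
k:     0  1  2  3  4  5  6  7  8  9
g(k):  0  1  0  1  0  1  2  3  2  3
The P-positions (g = 0) in 0..9 are 0, 2, 4.

0, 2, 4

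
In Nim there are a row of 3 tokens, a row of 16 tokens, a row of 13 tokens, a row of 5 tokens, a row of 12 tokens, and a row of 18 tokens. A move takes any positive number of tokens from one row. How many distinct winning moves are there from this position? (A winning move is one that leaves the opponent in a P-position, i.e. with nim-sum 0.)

3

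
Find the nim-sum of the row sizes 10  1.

Bitwise XOR of the heap sizes:
  1010  (10)
  0001  (1)
  ----
  1011  (11)

11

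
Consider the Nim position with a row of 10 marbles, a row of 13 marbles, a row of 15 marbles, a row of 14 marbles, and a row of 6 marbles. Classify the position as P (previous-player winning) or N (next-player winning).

Compute the nim-sum pairwise:
10 ⊕ 13 = 7
7 ⊕ 15 = 8
8 ⊕ 14 = 6
6 ⊕ 6 = 0
The nim-sum is 0, so this is a P-position: the player to move is in a losing position under optimal play.

P-position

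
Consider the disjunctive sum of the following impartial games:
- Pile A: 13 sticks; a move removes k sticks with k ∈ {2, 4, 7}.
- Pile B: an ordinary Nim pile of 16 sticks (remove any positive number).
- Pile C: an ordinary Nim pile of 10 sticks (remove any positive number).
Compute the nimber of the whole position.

Grundy values for pile A (subtraction set {2, 4, 7}):
g(0) = mex{} = 0
g(1) = mex{} = 0
g(2) = mex{0} = 1
g(3) = mex{0} = 1
g(4) = mex{0,1} = 2
g(5) = mex{0,1} = 2
g(6) = mex{1,2} = 0
g(7) = mex{0,1,2} = 3
g(8) = mex{0,2} = 1
g(9) = mex{1,2,3} = 0
g(10) = mex{0,1} = 2
g(11) = mex{0,2,3} = 1
g(12) = mex{1,2} = 0
g(13) = mex{0,1} = 2
So g(13) = 2.
Pile B is a plain Nim pile of size 16, so its Grundy value is 16.
Pile C is a plain Nim pile of size 10, so its Grundy value is 10.
By the Sprague-Grundy theorem, the Grundy value of a sum of independent games is the XOR of the component values.
Combined value = 2 ⊕ 16 ⊕ 10 = 24.

24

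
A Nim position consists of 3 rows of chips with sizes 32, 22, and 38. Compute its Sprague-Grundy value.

16

Compute the nim-sum pairwise:
32 ^ 22 = 54
54 ^ 38 = 16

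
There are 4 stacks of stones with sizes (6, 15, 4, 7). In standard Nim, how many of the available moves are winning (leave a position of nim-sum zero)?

1

Nim-sum: 6 ⊕ 15 ⊕ 4 ⊕ 7 = 10.
The overall nim-sum is X = 10. A stack of size p has a winning move iff p XOR X < p (reduce it to p XOR X).
  6: 6 XOR 10 = 12 ≥ 6 — no move.
  15: 15 XOR 10 = 5 < 15 — winning move (to 5).
  4: 4 XOR 10 = 14 ≥ 4 — no move.
  7: 7 XOR 10 = 13 ≥ 7 — no move.
That gives 1 winning move.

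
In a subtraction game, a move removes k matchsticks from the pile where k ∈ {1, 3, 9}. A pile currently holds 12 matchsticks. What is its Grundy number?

Grundy values for subtraction set {1, 3, 9}:
k:     0  1  2  3  4  5  6  7  8  9 10 11 12
g(k):  0  1  0  1  0  1  0  1  0  1  0  1  0
So g(12) = 0.

0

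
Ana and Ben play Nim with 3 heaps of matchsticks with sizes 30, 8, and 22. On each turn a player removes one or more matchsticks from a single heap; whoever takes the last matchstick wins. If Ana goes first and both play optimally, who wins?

Ben wins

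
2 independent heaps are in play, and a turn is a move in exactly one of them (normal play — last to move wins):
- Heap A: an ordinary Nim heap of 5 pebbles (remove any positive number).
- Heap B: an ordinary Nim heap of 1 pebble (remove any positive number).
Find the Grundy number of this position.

Heap A is a plain Nim heap of size 5, so its Grundy value is 5.
Heap B is a plain Nim heap of size 1, so its Grundy value is 1.
By the Sprague-Grundy theorem, the Grundy value of a sum of independent games is the XOR of the component values.
Combined value = 5 ⊕ 1 = 4.

4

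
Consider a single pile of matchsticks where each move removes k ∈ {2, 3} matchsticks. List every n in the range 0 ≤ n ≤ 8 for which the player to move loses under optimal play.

0, 1, 5, 6

Compute g(0), g(1), … for moves {2, 3}:
k:     0  1  2  3  4  5  6  7  8
g(k):  0  0  1  1  2  0  0  1  1
The P-positions (g = 0) in 0..8 are 0, 1, 5, 6.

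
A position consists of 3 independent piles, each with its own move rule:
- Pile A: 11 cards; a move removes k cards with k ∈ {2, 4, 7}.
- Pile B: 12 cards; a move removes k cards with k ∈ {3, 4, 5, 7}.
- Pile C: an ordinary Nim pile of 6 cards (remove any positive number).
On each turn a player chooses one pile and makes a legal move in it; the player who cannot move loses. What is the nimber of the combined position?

7

Grundy values for pile A (subtraction set {2, 4, 7}):
g(0) = mex{} = 0
g(1) = mex{} = 0
g(2) = mex{0} = 1
g(3) = mex{0} = 1
g(4) = mex{0,1} = 2
g(5) = mex{0,1} = 2
g(6) = mex{1,2} = 0
g(7) = mex{0,1,2} = 3
g(8) = mex{0,2} = 1
g(9) = mex{1,2,3} = 0
g(10) = mex{0,1} = 2
g(11) = mex{0,2,3} = 1
So g(11) = 1.
Build the Grundy sequence for pile B with g(k) = mex{g(k−s) : s ∈ {3, 4, 5, 7}, s ≤ k}:
k:     0  1  2  3  4  5  6  7  8  9 10 11 12
g(k):  0  0  0  1  1  1  2  2  2  3  0  0  0
So g(12) = 0.
Pile C is a plain Nim pile of size 6, so its Grundy value is 6.
The value of a disjunctive sum is the nim-sum of the parts.
Combined value = 1 ⊕ 0 ⊕ 6 = 7.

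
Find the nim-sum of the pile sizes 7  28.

Bitwise XOR of the heap sizes:
  00111  (7)
  11100  (28)
  -----
  11011  (27)

27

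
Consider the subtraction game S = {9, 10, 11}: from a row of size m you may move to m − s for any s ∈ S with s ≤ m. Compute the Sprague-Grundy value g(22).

0

Build the Grundy sequence with g(k) = mex{g(k−s) : s ∈ {9, 10, 11}, s ≤ k}:
k:     0  1  2  3  4  5  6  7  8  9 10 11 12 13 14 15 16 17 18 19 20 21 22
g(k):  0  0  0  0  0  0  0  0  0  1  1  1  1  1  1  1  1  1  2  2  0  0  0
So g(22) = 0.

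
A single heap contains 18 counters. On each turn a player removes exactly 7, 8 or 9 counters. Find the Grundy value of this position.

Compute g(0), g(1), … for moves {7, 8, 9}:
k:     0  1  2  3  4  5  6  7  8  9 10 11 12 13 14 15 16 17 18
g(k):  0  0  0  0  0  0  0  1  1  1  1  1  1  1  2  2  0  0  0
So g(18) = 0.

0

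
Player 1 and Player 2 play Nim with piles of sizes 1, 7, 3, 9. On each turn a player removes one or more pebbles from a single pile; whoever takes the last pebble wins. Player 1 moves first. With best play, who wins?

Nim-sum: 1 ^ 7 ^ 3 ^ 9 = 12.
The nim-sum is 12 ≠ 0, so this is an N-position: the player to move can win; Player 1 has a winning move.

Player 1 wins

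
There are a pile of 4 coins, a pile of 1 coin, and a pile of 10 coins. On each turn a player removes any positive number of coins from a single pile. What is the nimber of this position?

Write each in binary and XOR column by column:
  0100  (4)
  0001  (1)
  1010  (10)
  ----
  1111  (15)

15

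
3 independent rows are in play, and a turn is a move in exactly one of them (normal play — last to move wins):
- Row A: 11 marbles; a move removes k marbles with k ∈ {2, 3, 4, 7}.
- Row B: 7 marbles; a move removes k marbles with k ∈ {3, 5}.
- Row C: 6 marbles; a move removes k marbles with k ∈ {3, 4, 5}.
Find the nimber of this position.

0

Build the Grundy sequence for row A with g(k) = mex{g(k−s) : s ∈ {2, 3, 4, 7}, s ≤ k}:
k:     0  1  2  3  4  5  6  7  8  9 10 11
g(k):  0  0  1  1  2  2  0  3  1  4  2  0
So g(11) = 0.
Grundy values for row B (subtraction set {3, 5}):
k:     0  1  2  3  4  5  6  7
g(k):  0  0  0  1  1  1  2  2
So g(7) = 2.
Grundy values for row C (subtraction set {3, 4, 5}):
k:     0  1  2  3  4  5  6
g(k):  0  0  0  1  1  1  2
So g(6) = 2.
By the Sprague-Grundy theorem, the Grundy value of a sum of independent games is the XOR of the component values.
Combined value = 0 XOR 2 XOR 2 = 0.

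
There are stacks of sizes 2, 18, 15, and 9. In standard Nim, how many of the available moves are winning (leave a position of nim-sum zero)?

1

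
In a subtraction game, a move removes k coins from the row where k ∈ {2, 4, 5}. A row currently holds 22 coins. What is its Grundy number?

0

Grundy values for subtraction set {2, 4, 5}:
k:     0  1  2  3  4  5  6  7  8  9 10 11 12 13 14 15 16 17 18 19 20 21 22
g(k):  0  0  1  1  2  2  3  0  0  1  1  2  2  3  0  0  1  1  2  2  3  0  0
So g(22) = 0.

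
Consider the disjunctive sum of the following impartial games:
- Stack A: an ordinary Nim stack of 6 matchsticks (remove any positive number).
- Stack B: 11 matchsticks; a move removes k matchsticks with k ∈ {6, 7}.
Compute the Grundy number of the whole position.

7

Stack A is a plain Nim stack of size 6, so its Grundy value is 6.
For stack B, compute g(0), g(1), … with moves {6, 7}:
k:     0  1  2  3  4  5  6  7  8  9 10 11
g(k):  0  0  0  0  0  0  1  1  1  1  1  1
So g(11) = 1.
By the Sprague-Grundy theorem, the Grundy value of a sum of independent games is the XOR of the component values.
Combined value = 6 ⊕ 1 = 7.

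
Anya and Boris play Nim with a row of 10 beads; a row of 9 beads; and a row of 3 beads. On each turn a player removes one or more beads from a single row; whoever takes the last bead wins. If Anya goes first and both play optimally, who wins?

Boris wins

In binary:
  1010  (10)
  1001  (9)
  0011  (3)
  ----
  0000  (0)
The nim-sum is 0, so this is a P-position: the player to move is in a losing position under optimal play; Anya is about to move from it and so loses — Boris wins.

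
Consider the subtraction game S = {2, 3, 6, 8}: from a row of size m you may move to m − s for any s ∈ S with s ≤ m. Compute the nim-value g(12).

Build the Grundy sequence with g(k) = mex{g(k−s) : s ∈ {2, 3, 6, 8}, s ≤ k}:
k:     0  1  2  3  4  5  6  7  8  9 10 11 12
g(k):  0  0  1  1  2  0  3  1  2  2  0  3  1
So g(12) = 1.

1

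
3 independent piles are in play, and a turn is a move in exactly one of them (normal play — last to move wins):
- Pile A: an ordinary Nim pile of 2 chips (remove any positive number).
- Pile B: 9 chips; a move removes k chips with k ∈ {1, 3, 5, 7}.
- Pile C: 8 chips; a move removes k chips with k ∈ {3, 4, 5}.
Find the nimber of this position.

3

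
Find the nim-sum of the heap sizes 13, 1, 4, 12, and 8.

12

Nim-sum: 13 ^ 1 ^ 4 ^ 12 ^ 8 = 12.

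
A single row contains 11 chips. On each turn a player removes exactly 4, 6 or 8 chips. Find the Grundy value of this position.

Compute g(0), g(1), … for moves {4, 6, 8}:
g(0) = mex{} = 0
g(1) = mex{} = 0
g(2) = mex{} = 0
g(3) = mex{} = 0
g(4) = mex{0} = 1
g(5) = mex{0} = 1
g(6) = mex{0} = 1
g(7) = mex{0} = 1
g(8) = mex{0,1} = 2
g(9) = mex{0,1} = 2
g(10) = mex{0,1} = 2
g(11) = mex{0,1} = 2
So g(11) = 2.

2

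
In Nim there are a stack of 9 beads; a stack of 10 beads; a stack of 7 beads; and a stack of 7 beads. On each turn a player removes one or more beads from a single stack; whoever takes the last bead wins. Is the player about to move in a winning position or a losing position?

Winning position

Nim-sum: 9 XOR 10 XOR 7 XOR 7 = 3.
The nim-sum is 3 ≠ 0, so this is an N-position: the player to move can win.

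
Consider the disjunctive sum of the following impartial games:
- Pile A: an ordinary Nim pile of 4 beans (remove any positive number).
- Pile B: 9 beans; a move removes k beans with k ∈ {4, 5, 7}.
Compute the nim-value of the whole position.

Pile A is a plain Nim pile of size 4, so its Grundy value is 4.
For pile B, compute g(0), g(1), … with moves {4, 5, 7}:
g(0) = mex{} = 0
g(1) = mex{} = 0
g(2) = mex{} = 0
g(3) = mex{} = 0
g(4) = mex{0} = 1
g(5) = mex{0} = 1
g(6) = mex{0} = 1
g(7) = mex{0} = 1
g(8) = mex{0,1} = 2
g(9) = mex{0,1} = 2
So g(9) = 2.
By the Sprague-Grundy theorem, the Grundy value of a sum of independent games is the XOR of the component values.
Combined value = 4 ⊕ 2 = 6.

6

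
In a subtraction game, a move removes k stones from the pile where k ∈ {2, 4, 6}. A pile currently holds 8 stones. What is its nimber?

Build the Grundy sequence with g(k) = mex{g(k−s) : s ∈ {2, 4, 6}, s ≤ k}:
g(0) = mex{} = 0
g(1) = mex{} = 0
g(2) = mex{0} = 1
g(3) = mex{0} = 1
g(4) = mex{0,1} = 2
g(5) = mex{0,1} = 2
g(6) = mex{0,1,2} = 3
g(7) = mex{0,1,2} = 3
g(8) = mex{1,2,3} = 0
So g(8) = 0.

0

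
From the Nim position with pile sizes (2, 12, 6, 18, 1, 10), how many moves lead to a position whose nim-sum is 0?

Compute the nim-sum pairwise:
2 XOR 12 = 14
14 XOR 6 = 8
8 XOR 18 = 26
26 XOR 1 = 27
27 XOR 10 = 17
The overall nim-sum is X = 17. A pile of size p has a winning move iff p XOR X < p (reduce it to p XOR X).
  2: 2 XOR 17 = 19 ≥ 2 — no move.
  12: 12 XOR 17 = 29 ≥ 12 — no move.
  6: 6 XOR 17 = 23 ≥ 6 — no move.
  18: 18 XOR 17 = 3 < 18 — winning move (to 3).
  1: 1 XOR 17 = 16 ≥ 1 — no move.
  10: 10 XOR 17 = 27 ≥ 10 — no move.
That gives 1 winning move.

1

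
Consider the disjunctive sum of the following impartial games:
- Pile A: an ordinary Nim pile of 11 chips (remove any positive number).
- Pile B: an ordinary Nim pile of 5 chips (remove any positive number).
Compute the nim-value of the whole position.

Pile A is a plain Nim pile of size 11, so its Grundy value is 11.
Pile B is a plain Nim pile of size 5, so its Grundy value is 5.
The value of a disjunctive sum is the nim-sum of the parts.
Combined value = 11 XOR 5 = 14.

14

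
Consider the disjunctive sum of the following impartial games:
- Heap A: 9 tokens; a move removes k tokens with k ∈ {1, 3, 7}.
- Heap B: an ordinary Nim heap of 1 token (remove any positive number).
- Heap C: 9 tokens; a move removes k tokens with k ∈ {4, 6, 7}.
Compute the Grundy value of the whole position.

For heap A, compute g(0), g(1), … with moves {1, 3, 7}:
g(0) = mex{} = 0
g(1) = mex{0} = 1
g(2) = mex{1} = 0
g(3) = mex{0} = 1
g(4) = mex{1} = 0
g(5) = mex{0} = 1
g(6) = mex{1} = 0
g(7) = mex{0} = 1
g(8) = mex{1} = 0
g(9) = mex{0} = 1
So g(9) = 1.
Heap B is a plain Nim heap of size 1, so its Grundy value is 1.
For heap C, compute g(0), g(1), … with moves {4, 6, 7}:
k:     0  1  2  3  4  5  6  7  8  9
g(k):  0  0  0  0  1  1  1  1  2  2
So g(9) = 2.
By the Sprague-Grundy theorem, the Grundy value of a sum of independent games is the XOR of the component values.
Combined value = 1 ⊕ 1 ⊕ 2 = 2.

2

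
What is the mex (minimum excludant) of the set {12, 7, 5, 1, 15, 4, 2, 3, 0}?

The values 0, 1, 2, 3, 4, 5 are all present; 6 is the first non-negative integer missing from the set.

6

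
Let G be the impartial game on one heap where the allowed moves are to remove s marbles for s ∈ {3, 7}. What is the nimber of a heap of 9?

1

Grundy values for subtraction set {3, 7}:
g(0) = mex{} = 0
g(1) = mex{} = 0
g(2) = mex{} = 0
g(3) = mex{0} = 1
g(4) = mex{0} = 1
g(5) = mex{0} = 1
g(6) = mex{1} = 0
g(7) = mex{0,1} = 2
g(8) = mex{0,1} = 2
g(9) = mex{0} = 1
So g(9) = 1.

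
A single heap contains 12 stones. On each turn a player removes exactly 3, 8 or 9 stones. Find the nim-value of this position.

0

Compute g(0), g(1), … for moves {3, 8, 9}:
g(0) = mex{} = 0
g(1) = mex{} = 0
g(2) = mex{} = 0
g(3) = mex{0} = 1
g(4) = mex{0} = 1
g(5) = mex{0} = 1
g(6) = mex{1} = 0
g(7) = mex{1} = 0
g(8) = mex{0,1} = 2
g(9) = mex{0} = 1
g(10) = mex{0} = 1
g(11) = mex{0,1,2} = 3
g(12) = mex{1} = 0
So g(12) = 0.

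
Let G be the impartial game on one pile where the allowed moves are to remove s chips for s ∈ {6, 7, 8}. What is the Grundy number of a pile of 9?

Grundy values for subtraction set {6, 7, 8}:
k:     0  1  2  3  4  5  6  7  8  9
g(k):  0  0  0  0  0  0  1  1  1  1
So g(9) = 1.

1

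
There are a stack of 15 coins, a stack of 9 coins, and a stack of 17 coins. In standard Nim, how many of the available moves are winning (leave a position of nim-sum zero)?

Nim-sum: 15 ⊕ 9 ⊕ 17 = 23.
The overall nim-sum is X = 23. A stack of size p has a winning move iff p XOR X < p (reduce it to p XOR X).
  15: 15 XOR 23 = 24 ≥ 15 — no move.
  9: 9 XOR 23 = 30 ≥ 9 — no move.
  17: 17 XOR 23 = 6 < 17 — winning move (to 6).
That gives 1 winning move.

1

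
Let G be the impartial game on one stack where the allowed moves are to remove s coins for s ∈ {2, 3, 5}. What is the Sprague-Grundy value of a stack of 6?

3

Grundy values for subtraction set {2, 3, 5}:
k:     0  1  2  3  4  5  6
g(k):  0  0  1  1  2  2  3
So g(6) = 3.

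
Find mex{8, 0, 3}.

0 is in the set but 1 is not, so the mex is 1.

1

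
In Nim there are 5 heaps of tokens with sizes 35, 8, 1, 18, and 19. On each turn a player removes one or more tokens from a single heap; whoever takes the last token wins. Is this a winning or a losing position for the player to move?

Winning position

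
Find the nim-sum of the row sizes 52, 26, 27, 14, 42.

Compute the nim-sum pairwise:
52 ^ 26 = 46
46 ^ 27 = 53
53 ^ 14 = 59
59 ^ 42 = 17

17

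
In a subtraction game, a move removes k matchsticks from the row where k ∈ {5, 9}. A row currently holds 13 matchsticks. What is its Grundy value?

2

Grundy values for subtraction set {5, 9}:
k:     0  1  2  3  4  5  6  7  8  9 10 11 12 13
g(k):  0  0  0  0  0  1  1  1  1  1  2  2  2  2
So g(13) = 2.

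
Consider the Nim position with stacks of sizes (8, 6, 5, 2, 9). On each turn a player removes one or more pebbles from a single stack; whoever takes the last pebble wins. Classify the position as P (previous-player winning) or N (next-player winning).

P-position

Compute the nim-sum pairwise:
8 ^ 6 = 14
14 ^ 5 = 11
11 ^ 2 = 9
9 ^ 9 = 0
The nim-sum is 0, so this is a P-position: the player to move is in a losing position under optimal play.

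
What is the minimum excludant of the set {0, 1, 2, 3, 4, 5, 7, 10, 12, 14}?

The values 0, 1, 2, 3, 4, 5 are all present; 6 is the first non-negative integer missing from the set.

6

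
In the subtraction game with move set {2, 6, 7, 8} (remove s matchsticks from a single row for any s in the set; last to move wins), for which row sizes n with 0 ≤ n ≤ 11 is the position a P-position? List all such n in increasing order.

Build the Grundy sequence with g(k) = mex{g(k−s) : s ∈ {2, 6, 7, 8}, s ≤ k}:
g(0) = mex{} = 0
g(1) = mex{} = 0
g(2) = mex{0} = 1
g(3) = mex{0} = 1
g(4) = mex{1} = 0
g(5) = mex{1} = 0
g(6) = mex{0} = 1
g(7) = mex{0} = 1
g(8) = mex{0,1} = 2
g(9) = mex{0,1} = 2
g(10) = mex{0,1,2} = 3
g(11) = mex{0,1,2} = 3
The P-positions (g = 0) in 0..11 are 0, 1, 4, 5.

0, 1, 4, 5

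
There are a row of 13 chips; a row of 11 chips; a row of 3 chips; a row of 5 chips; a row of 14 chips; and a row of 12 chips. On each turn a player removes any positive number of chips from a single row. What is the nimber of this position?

Compute the nim-sum pairwise:
13 XOR 11 = 6
6 XOR 3 = 5
5 XOR 5 = 0
0 XOR 14 = 14
14 XOR 12 = 2

2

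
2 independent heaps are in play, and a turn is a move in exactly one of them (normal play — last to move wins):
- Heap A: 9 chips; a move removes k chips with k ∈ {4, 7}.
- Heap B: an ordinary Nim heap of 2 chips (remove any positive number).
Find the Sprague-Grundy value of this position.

0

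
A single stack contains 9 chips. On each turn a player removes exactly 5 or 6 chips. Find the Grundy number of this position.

1

Compute g(0), g(1), … for moves {5, 6}:
k:     0  1  2  3  4  5  6  7  8  9
g(k):  0  0  0  0  0  1  1  1  1  1
So g(9) = 1.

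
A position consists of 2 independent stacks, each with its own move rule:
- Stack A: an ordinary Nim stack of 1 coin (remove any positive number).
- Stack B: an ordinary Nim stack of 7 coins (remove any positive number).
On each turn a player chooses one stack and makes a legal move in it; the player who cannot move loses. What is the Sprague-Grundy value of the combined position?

6

Stack A is a plain Nim stack of size 1, so its Grundy value is 1.
Stack B is a plain Nim stack of size 7, so its Grundy value is 7.
The value of a disjunctive sum is the nim-sum of the parts.
Combined value = 1 ⊕ 7 = 6.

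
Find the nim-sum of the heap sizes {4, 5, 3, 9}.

11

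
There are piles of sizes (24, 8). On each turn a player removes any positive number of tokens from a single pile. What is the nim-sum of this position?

Compute the nim-sum pairwise:
24 ⊕ 8 = 16

16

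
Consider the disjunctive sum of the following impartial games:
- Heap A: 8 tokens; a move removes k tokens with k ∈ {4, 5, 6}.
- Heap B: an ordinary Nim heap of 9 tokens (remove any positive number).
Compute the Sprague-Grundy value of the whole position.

Grundy values for heap A (subtraction set {4, 5, 6}):
k:     0  1  2  3  4  5  6  7  8
g(k):  0  0  0  0  1  1  1  1  2
So g(8) = 2.
Heap B is a plain Nim heap of size 9, so its Grundy value is 9.
The value of a disjunctive sum is the nim-sum of the parts.
Combined value = 2 XOR 9 = 11.

11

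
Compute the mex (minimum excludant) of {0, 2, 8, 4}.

1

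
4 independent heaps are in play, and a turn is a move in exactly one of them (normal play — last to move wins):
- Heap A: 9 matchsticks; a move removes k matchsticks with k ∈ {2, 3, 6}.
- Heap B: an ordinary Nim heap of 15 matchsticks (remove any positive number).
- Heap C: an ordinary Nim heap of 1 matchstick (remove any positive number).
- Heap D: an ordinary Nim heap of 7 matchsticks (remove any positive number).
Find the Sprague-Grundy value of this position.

9

Build the Grundy sequence for heap A with g(k) = mex{g(k−s) : s ∈ {2, 3, 6}, s ≤ k}:
g(0) = mex{} = 0
g(1) = mex{} = 0
g(2) = mex{0} = 1
g(3) = mex{0} = 1
g(4) = mex{0,1} = 2
g(5) = mex{1} = 0
g(6) = mex{0,1,2} = 3
g(7) = mex{0,2} = 1
g(8) = mex{0,1,3} = 2
g(9) = mex{1,3} = 0
So g(9) = 0.
Heap B is a plain Nim heap of size 15, so its Grundy value is 15.
Heap C is a plain Nim heap of size 1, so its Grundy value is 1.
Heap D is a plain Nim heap of size 7, so its Grundy value is 7.
The value of a disjunctive sum is the nim-sum of the parts.
Combined value = 0 XOR 15 XOR 1 XOR 7 = 9.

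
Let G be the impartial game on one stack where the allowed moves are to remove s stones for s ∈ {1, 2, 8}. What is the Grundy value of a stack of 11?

2

Grundy values for subtraction set {1, 2, 8}:
g(0) = mex{} = 0
g(1) = mex{0} = 1
g(2) = mex{0,1} = 2
g(3) = mex{1,2} = 0
g(4) = mex{0,2} = 1
g(5) = mex{0,1} = 2
g(6) = mex{1,2} = 0
g(7) = mex{0,2} = 1
g(8) = mex{0,1} = 2
g(9) = mex{1,2} = 0
g(10) = mex{0,2} = 1
g(11) = mex{0,1} = 2
So g(11) = 2.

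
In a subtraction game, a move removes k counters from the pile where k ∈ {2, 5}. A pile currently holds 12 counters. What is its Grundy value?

Grundy values for subtraction set {2, 5}:
k:     0  1  2  3  4  5  6  7  8  9 10 11 12
g(k):  0  0  1  1  0  2  1  0  0  1  1  0  2
So g(12) = 2.

2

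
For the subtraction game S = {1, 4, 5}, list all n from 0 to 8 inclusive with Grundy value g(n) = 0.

0, 2, 8

Build the Grundy sequence with g(k) = mex{g(k−s) : s ∈ {1, 4, 5}, s ≤ k}:
g(0) = mex{} = 0
g(1) = mex{0} = 1
g(2) = mex{1} = 0
g(3) = mex{0} = 1
g(4) = mex{0,1} = 2
g(5) = mex{0,1,2} = 3
g(6) = mex{0,1,3} = 2
g(7) = mex{0,1,2} = 3
g(8) = mex{1,2,3} = 0
The P-positions (g = 0) in 0..8 are 0, 2, 8.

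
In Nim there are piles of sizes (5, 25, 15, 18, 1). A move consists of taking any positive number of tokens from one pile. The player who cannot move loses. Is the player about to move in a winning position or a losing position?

Losing position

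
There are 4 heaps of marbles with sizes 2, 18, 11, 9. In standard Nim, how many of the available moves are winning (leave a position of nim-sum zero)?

1

Compute the nim-sum pairwise:
2 XOR 18 = 16
16 XOR 11 = 27
27 XOR 9 = 18
The overall nim-sum is X = 18. A heap of size p has a winning move iff p XOR X < p (reduce it to p XOR X).
  2: 2 XOR 18 = 16 ≥ 2 — no move.
  18: 18 XOR 18 = 0 < 18 — winning move (to 0).
  11: 11 XOR 18 = 25 ≥ 11 — no move.
  9: 9 XOR 18 = 27 ≥ 9 — no move.
That gives 1 winning move.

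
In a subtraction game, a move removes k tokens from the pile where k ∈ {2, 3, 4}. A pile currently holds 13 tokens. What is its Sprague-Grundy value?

0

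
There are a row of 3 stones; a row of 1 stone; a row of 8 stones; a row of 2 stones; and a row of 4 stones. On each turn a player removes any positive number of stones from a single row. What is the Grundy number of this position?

Compute the nim-sum pairwise:
3 ^ 1 = 2
2 ^ 8 = 10
10 ^ 2 = 8
8 ^ 4 = 12

12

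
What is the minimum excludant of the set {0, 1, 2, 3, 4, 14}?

5

The values 0, 1, 2, 3, 4 are all present; 5 is the first non-negative integer missing from the set.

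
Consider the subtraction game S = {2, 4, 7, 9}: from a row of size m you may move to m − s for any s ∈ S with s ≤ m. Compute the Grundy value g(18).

Compute g(0), g(1), … for moves {2, 4, 7, 9}:
k:     0  1  2  3  4  5  6  7  8  9 10 11 12 13 14 15 16 17 18
g(k):  0  0  1  1  2  2  0  3  1  4  2  0  0  1  1  2  2  0  3
So g(18) = 3.

3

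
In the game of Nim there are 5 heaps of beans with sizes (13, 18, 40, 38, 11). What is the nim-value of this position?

26

Compute the nim-sum pairwise:
13 ^ 18 = 31
31 ^ 40 = 55
55 ^ 38 = 17
17 ^ 11 = 26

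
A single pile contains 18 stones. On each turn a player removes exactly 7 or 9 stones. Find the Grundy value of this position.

0

Compute g(0), g(1), … for moves {7, 9}:
k:     0  1  2  3  4  5  6  7  8  9 10 11 12 13 14 15 16 17 18
g(k):  0  0  0  0  0  0  0  1  1  1  1  1  1  1  2  2  0  0  0
So g(18) = 0.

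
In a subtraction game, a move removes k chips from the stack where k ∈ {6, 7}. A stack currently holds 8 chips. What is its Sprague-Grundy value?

Compute g(0), g(1), … for moves {6, 7}:
g(0) = mex{} = 0
g(1) = mex{} = 0
g(2) = mex{} = 0
g(3) = mex{} = 0
g(4) = mex{} = 0
g(5) = mex{} = 0
g(6) = mex{0} = 1
g(7) = mex{0} = 1
g(8) = mex{0} = 1
So g(8) = 1.

1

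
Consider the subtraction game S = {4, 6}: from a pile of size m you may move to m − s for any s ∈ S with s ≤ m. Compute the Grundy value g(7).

Build the Grundy sequence with g(k) = mex{g(k−s) : s ∈ {4, 6}, s ≤ k}:
k:     0  1  2  3  4  5  6  7
g(k):  0  0  0  0  1  1  1  1
So g(7) = 1.

1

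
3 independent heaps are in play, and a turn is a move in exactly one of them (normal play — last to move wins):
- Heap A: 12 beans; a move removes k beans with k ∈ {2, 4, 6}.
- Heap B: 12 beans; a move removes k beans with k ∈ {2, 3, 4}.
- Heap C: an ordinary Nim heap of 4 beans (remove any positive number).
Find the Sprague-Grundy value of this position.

6

For heap A, compute g(0), g(1), … with moves {2, 4, 6}:
k:     0  1  2  3  4  5  6  7  8  9 10 11 12
g(k):  0  0  1  1  2  2  3  3  0  0  1  1  2
So g(12) = 2.
Grundy values for heap B (subtraction set {2, 3, 4}):
k:     0  1  2  3  4  5  6  7  8  9 10 11 12
g(k):  0  0  1  1  2  2  0  0  1  1  2  2  0
So g(12) = 0.
Heap C is a plain Nim heap of size 4, so its Grundy value is 4.
The value of a disjunctive sum is the nim-sum of the parts.
Combined value = 2 XOR 0 XOR 4 = 6.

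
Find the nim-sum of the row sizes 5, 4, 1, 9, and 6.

Nim-sum: 5 ⊕ 4 ⊕ 1 ⊕ 9 ⊕ 6 = 15.

15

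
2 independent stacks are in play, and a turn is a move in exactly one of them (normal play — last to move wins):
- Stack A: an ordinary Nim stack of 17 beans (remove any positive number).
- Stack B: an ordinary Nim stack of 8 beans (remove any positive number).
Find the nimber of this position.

25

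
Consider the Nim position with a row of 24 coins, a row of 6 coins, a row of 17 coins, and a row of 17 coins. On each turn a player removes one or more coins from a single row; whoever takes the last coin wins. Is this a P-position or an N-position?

N-position

Compute the nim-sum pairwise:
24 ^ 6 = 30
30 ^ 17 = 15
15 ^ 17 = 30
The nim-sum is 30 ≠ 0, so this is an N-position: the player to move can win.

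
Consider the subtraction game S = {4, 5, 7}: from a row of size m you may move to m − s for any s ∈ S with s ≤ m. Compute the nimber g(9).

Build the Grundy sequence with g(k) = mex{g(k−s) : s ∈ {4, 5, 7}, s ≤ k}:
g(0) = mex{} = 0
g(1) = mex{} = 0
g(2) = mex{} = 0
g(3) = mex{} = 0
g(4) = mex{0} = 1
g(5) = mex{0} = 1
g(6) = mex{0} = 1
g(7) = mex{0} = 1
g(8) = mex{0,1} = 2
g(9) = mex{0,1} = 2
So g(9) = 2.

2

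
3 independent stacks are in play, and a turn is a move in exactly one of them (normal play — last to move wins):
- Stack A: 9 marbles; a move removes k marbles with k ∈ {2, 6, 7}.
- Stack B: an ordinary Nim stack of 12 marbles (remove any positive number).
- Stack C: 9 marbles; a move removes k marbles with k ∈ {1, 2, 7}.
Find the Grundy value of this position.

For stack A, compute g(0), g(1), … with moves {2, 6, 7}:
g(0) = mex{} = 0
g(1) = mex{} = 0
g(2) = mex{0} = 1
g(3) = mex{0} = 1
g(4) = mex{1} = 0
g(5) = mex{1} = 0
g(6) = mex{0} = 1
g(7) = mex{0} = 1
g(8) = mex{0,1} = 2
g(9) = mex{1} = 0
So g(9) = 0.
Stack B is a plain Nim stack of size 12, so its Grundy value is 12.
Build the Grundy sequence for stack C with g(k) = mex{g(k−s) : s ∈ {1, 2, 7}, s ≤ k}:
k:     0  1  2  3  4  5  6  7  8  9
g(k):  0  1  2  0  1  2  0  1  2  0
So g(9) = 0.
The value of a disjunctive sum is the nim-sum of the parts.
Combined value = 0 ⊕ 12 ⊕ 0 = 12.

12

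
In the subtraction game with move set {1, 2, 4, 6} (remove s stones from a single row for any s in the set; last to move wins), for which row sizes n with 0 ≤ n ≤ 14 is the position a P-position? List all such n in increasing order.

0, 3, 8, 11

Compute g(0), g(1), … for moves {1, 2, 4, 6}:
g(0) = mex{} = 0
g(1) = mex{0} = 1
g(2) = mex{0,1} = 2
g(3) = mex{1,2} = 0
g(4) = mex{0,2} = 1
g(5) = mex{0,1} = 2
g(6) = mex{0,1,2} = 3
g(7) = mex{0,1,2,3} = 4
g(8) = mex{1,2,3,4} = 0
g(9) = mex{0,2,4} = 1
g(10) = mex{0,1,3} = 2
g(11) = mex{1,2,4} = 0
g(12) = mex{0,2,3} = 1
g(13) = mex{0,1,4} = 2
g(14) = mex{0,1,2} = 3
The P-positions (g = 0) in 0..14 are 0, 3, 8, 11.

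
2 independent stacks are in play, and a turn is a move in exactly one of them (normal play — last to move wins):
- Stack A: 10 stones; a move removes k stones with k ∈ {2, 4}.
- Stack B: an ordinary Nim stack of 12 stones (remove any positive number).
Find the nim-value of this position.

Build the Grundy sequence for stack A with g(k) = mex{g(k−s) : s ∈ {2, 4}, s ≤ k}:
k:     0  1  2  3  4  5  6  7  8  9 10
g(k):  0  0  1  1  2  2  0  0  1  1  2
So g(10) = 2.
Stack B is a plain Nim stack of size 12, so its Grundy value is 12.
By the Sprague-Grundy theorem, the Grundy value of a sum of independent games is the XOR of the component values.
Combined value = 2 XOR 12 = 14.

14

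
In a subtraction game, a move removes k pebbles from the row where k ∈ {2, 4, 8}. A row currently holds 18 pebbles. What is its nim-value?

Grundy values for subtraction set {2, 4, 8}:
k:     0  1  2  3  4  5  6  7  8  9 10 11 12 13 14 15 16 17 18
g(k):  0  0  1  1  2  2  0  0  1  1  2  2  0  0  1  1  2  2  0
So g(18) = 0.

0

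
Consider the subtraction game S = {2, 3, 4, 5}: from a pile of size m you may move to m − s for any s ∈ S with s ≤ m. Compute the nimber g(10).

1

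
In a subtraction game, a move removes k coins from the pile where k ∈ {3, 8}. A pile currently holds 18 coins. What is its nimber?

0

Compute g(0), g(1), … for moves {3, 8}:
k:     0  1  2  3  4  5  6  7  8  9 10 11 12 13 14 15 16 17 18
g(k):  0  0  0  1  1  1  0  0  2  1  1  0  0  0  1  1  1  0  0
So g(18) = 0.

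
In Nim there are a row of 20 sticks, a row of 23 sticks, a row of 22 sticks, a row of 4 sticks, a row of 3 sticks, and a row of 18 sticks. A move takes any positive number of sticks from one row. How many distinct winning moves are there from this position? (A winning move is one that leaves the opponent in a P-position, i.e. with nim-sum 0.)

Nim-sum: 20 XOR 23 XOR 22 XOR 4 XOR 3 XOR 18 = 0.
The nim-sum is already 0, so every move leaves a nonzero nim-sum — there are no winning moves.

0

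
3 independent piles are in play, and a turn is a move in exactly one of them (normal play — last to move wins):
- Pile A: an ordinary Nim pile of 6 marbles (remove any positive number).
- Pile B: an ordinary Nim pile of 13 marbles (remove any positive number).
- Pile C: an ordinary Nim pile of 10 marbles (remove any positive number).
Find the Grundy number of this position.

1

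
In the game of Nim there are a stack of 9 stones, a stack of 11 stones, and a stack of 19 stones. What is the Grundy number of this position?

Nim-sum: 9 ⊕ 11 ⊕ 19 = 17.

17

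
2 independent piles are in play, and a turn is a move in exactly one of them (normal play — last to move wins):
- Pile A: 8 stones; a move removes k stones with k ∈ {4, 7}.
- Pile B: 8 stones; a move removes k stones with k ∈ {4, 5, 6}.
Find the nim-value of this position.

For pile A, compute g(0), g(1), … with moves {4, 7}:
g(0) = mex{} = 0
g(1) = mex{} = 0
g(2) = mex{} = 0
g(3) = mex{} = 0
g(4) = mex{0} = 1
g(5) = mex{0} = 1
g(6) = mex{0} = 1
g(7) = mex{0} = 1
g(8) = mex{0,1} = 2
So g(8) = 2.
For pile B, compute g(0), g(1), … with moves {4, 5, 6}:
k:     0  1  2  3  4  5  6  7  8
g(k):  0  0  0  0  1  1  1  1  2
So g(8) = 2.
The value of a disjunctive sum is the nim-sum of the parts.
Combined value = 2 XOR 2 = 0.

0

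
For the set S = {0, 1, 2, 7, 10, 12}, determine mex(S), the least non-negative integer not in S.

3

The values 0, 1, 2 are all present; 3 is the first non-negative integer missing from the set.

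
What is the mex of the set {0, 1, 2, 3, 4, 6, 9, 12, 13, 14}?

The values 0, 1, 2, 3, 4 are all present; 5 is the first non-negative integer missing from the set.

5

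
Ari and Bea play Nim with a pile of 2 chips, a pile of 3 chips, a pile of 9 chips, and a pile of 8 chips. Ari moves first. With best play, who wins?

Nim-sum: 2 XOR 3 XOR 9 XOR 8 = 0.
The nim-sum is 0, so this is a P-position: the player to move is in a losing position under optimal play; Ari is about to move from it and so loses — Bea wins.

Bea wins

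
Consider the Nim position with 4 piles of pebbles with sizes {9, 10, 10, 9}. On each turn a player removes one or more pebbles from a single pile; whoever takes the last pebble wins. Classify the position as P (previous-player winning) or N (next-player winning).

P-position

Nim-sum: 9 ⊕ 10 ⊕ 10 ⊕ 9 = 0.
The nim-sum is 0, so this is a P-position: the player to move is in a losing position under optimal play.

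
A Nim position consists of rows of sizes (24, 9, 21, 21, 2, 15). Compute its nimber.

28

In binary:
  11000  (24)
  01001  (9)
  10101  (21)
  10101  (21)
  00010  (2)
  01111  (15)
  -----
  11100  (28)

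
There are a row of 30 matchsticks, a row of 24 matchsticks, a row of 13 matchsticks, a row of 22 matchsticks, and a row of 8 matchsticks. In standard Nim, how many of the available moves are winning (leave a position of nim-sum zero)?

Nim-sum: 30 ⊕ 24 ⊕ 13 ⊕ 22 ⊕ 8 = 21.
The overall nim-sum is X = 21. A row of size p has a winning move iff p XOR X < p (reduce it to p XOR X).
  30: 30 XOR 21 = 11 < 30 — winning move (to 11).
  24: 24 XOR 21 = 13 < 24 — winning move (to 13).
  13: 13 XOR 21 = 24 ≥ 13 — no move.
  22: 22 XOR 21 = 3 < 22 — winning move (to 3).
  8: 8 XOR 21 = 29 ≥ 8 — no move.
That gives 3 winning moves.

3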